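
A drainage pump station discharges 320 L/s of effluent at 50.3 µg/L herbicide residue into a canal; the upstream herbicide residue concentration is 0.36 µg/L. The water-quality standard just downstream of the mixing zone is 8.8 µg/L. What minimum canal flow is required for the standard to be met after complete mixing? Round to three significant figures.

Set C_mix = 8.8: (Q·0.3600 + 320.0·50.30) / (Q + 320.0) = 8.8
→ Q = 320.0·(50.30 − 8.8)/(8.8 − 0.3600) = 1573 L/s.

1570 L/s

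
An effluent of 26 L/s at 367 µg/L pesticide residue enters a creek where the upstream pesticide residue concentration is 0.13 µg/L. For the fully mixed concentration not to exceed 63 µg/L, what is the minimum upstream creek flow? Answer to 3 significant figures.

Set C_mix = 63: (Q·0.1300 + 26.00·367.0) / (Q + 26.00) = 63
→ Q = 26.00·(367.0 − 63)/(63 − 0.1300) = 125.7 L/s.

126 L/s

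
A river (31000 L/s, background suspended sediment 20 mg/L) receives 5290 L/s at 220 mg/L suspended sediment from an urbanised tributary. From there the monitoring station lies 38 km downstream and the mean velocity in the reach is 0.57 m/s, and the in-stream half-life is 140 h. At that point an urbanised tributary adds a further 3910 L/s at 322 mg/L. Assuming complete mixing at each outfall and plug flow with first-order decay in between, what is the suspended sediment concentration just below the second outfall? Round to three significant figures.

71.8 mg/L

Conservation of mass: C = (31000·20.00 + 5290·220.0) / 36290 = 1784000/36290 = 49.15 mg/L; combined flow 36290 L/s.
Travel time t = 38·1000 / 0.57 = 66670 s = 18.52 h.
Half-life 140 h → k = ln 2 / 140 = 0.004951 h⁻¹ = 0.1188 d⁻¹.
First-order decay: C = 49.15·exp(−k·t) = 49.15·0.9124 = 44.85 mg/L.
At the second outfall, C = (36290·44.85 + 3910·322.0) / (36290 + 3910) = 71.80 mg/L.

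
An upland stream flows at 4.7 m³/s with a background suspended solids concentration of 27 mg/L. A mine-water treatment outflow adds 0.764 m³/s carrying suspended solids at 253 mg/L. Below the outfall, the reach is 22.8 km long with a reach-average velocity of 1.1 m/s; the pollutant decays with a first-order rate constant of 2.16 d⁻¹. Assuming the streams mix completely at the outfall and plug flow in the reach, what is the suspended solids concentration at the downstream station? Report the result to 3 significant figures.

Mass balance: C = (4.700·27.00 + 0.7640·253.0) / 5.464 = 320.2/5.464 = 58.60 mg/L.
Travel time t = 22.8·1000 / 1.1 = 20730 s = 5.758 h.
After decay, C = 58.60 × e^(−kt) = 58.60 × 0.5956 = 34.90 mg/L.

34.9 mg/L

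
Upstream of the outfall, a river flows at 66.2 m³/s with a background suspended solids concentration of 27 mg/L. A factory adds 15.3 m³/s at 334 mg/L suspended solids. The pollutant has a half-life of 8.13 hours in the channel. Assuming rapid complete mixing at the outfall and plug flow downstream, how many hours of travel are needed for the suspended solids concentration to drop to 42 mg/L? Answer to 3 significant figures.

Conservation of mass: C = (66.20·27.00 + 15.30·334.0) / 81.50 = 6898/81.50 = 84.63 mg/L.
Half-life 8.13 h → k = ln 2 / 8.13 = 0.08526 h⁻¹ = 2.046 d⁻¹.
84.63·exp(−k·t) = 42 → t = ln(84.63/42)/k = 29590 s = 8.218 h.

8.22 h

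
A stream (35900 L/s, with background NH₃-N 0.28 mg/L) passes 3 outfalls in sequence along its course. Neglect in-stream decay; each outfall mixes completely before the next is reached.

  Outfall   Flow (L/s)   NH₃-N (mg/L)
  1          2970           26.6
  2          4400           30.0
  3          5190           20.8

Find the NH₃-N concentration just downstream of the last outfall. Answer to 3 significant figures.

6.79 mg/L

Below outfall 1: Q → 38870 L/s, C = (35900·0.2800 + 2970·26.60)/38870 = 2.291 mg/L.
Below outfall 2: Q → 43270 L/s, C = (38870·2.291 + 4400·30.00)/43270 = 5.109 mg/L.
Below outfall 3: Q → 48460 L/s, C = (43270·5.109 + 5190·20.80)/48460 = 6.789 mg/L.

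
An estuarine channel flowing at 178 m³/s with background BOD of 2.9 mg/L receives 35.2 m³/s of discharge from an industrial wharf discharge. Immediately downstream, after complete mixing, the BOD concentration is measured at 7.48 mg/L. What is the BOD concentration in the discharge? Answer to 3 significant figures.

Mass balance: 178.0·2.900 + 35.20·Cₑ = 213.2·7.480
→ Cₑ = (213.2·7.480 − 178.0·2.900) / 35.20 = 30.64 mg/L.

30.6 mg/L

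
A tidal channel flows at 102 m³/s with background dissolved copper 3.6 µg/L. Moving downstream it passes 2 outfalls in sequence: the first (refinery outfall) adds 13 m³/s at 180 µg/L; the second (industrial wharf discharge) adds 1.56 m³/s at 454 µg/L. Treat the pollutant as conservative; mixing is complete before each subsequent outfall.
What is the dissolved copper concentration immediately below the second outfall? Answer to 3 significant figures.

29.3 µg/L

Below outfall 1: Q → 115.0 m³/s, C = (102.0·3.600 + 13.00·180.0)/115.0 = 23.54 µg/L.
Below outfall 2: Q → 116.6 m³/s, C = (115.0·23.54 + 1.560·454.0)/116.6 = 29.30 µg/L.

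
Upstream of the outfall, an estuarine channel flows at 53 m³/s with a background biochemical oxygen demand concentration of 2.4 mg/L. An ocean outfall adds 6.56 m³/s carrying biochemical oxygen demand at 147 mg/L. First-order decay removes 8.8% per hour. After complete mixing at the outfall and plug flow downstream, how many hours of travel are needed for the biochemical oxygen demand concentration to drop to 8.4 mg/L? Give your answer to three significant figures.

8.47 h

Mass balance: C = (53.00·2.400 + 6.560·147.0) / 59.56 = 1092/59.56 = 18.33 mg/L.
8.8%/h lost → k = −ln(1 − 0.088) = 0.09212 h⁻¹.
18.33·exp(−k·t) = 8.4 → t = ln(18.33/8.4)/k = 30490 s = 8.469 h.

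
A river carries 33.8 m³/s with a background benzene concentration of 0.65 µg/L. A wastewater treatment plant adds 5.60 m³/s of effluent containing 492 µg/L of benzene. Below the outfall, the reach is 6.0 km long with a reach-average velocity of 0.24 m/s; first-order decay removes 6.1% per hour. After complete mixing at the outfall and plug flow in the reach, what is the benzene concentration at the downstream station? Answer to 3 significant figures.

After mixing, C = (33.80·0.6500 + 5.600·492.0) / 39.40 = 2777/39.40 = 70.49 µg/L.
Travel time t = 6.0·1000 / 0.24 = 25000 s = 6.944 h.
6.1%/h lost → k = −ln(1 − 0.061) = 0.06294 h⁻¹.
Applying C = C₀e^(−kt): 70.49 × 0.6459 = 45.53 µg/L.

45.5 µg/L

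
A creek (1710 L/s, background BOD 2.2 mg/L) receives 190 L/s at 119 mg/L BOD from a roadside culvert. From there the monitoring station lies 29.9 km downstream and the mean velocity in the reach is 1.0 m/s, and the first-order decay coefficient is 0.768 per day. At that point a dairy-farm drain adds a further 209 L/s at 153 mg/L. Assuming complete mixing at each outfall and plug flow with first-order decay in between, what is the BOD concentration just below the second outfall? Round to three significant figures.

Mass balance: C = (1710·2.200 + 190.0·119.0) / 1900 = 26370/1900 = 13.88 mg/L; combined flow 1900 L/s.
Travel time t = 29.9·1000 / 1.0 = 29900 s = 8.306 h.
After decay, C = 13.88 × e^(−kt) = 13.88 × 0.7666 = 10.64 mg/L.
At the second outfall, C = (1900·10.64 + 209.0·153.0) / (1900 + 209.0) = 24.75 mg/L.

24.7 mg/L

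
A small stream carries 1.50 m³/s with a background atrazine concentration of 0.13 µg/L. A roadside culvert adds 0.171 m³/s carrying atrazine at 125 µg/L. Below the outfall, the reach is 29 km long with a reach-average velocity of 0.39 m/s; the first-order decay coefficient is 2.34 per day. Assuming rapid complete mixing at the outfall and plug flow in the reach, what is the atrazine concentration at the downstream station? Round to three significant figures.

1.72 µg/L

Mass balance: C = (1.500·0.1300 + 0.1710·125.0) / 1.671 = 21.57/1.671 = 12.91 µg/L.
Travel time t = 29·1000 / 0.39 = 74360 s = 20.66 h.
Decay over the reach: 12.91·exp(−kt) = 12.91·0.1335 = 1.723 µg/L.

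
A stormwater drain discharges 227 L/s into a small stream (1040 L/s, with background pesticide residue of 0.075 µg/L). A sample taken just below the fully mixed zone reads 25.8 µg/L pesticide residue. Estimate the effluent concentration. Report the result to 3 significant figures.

144 µg/L

Mass balance: 1040·0.07500 + 227.0·Cₑ = 1267·25.80
→ Cₑ = (1267·25.80 − 1040·0.07500) / 227.0 = 143.7 µg/L.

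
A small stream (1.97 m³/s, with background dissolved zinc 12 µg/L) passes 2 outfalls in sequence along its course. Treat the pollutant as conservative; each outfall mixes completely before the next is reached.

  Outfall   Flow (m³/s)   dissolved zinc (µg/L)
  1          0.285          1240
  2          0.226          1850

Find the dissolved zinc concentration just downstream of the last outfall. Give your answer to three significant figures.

Outfall 1: combined Q = 2.255 m³/s; C = (1.970·12.00 + 0.2850·1240)/2.255 = 167.2 µg/L.
Outfall 2: combined Q = 2.481 m³/s; C = (2.255·167.2 + 0.2260·1850)/2.481 = 320.5 µg/L.

320 µg/L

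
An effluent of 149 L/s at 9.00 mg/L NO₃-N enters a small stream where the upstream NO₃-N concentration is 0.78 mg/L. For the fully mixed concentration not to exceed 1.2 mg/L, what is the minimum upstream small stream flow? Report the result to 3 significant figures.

2770 L/s

Set C_mix = 1.2: (Q·0.7800 + 149.0·9.000) / (Q + 149.0) = 1.2
→ Q = 149.0·(9.000 − 1.2)/(1.2 − 0.7800) = 2767 L/s.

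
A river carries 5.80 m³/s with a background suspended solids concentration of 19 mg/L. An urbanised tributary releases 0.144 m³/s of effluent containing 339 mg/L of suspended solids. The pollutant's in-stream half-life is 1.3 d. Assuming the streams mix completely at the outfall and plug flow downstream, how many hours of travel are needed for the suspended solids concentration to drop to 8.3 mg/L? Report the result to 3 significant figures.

Mixed concentration C = ΣQC/ΣQ = (5.800·19.00 + 0.1440·339.0) / 5.944 = 159.0/5.944 = 26.75 mg/L.
Half-life 1.3 d → k = ln 2 / 1.3 = 0.5332 d⁻¹.
26.75·exp(−k·t) = 8.3 → t = ln(26.75/8.3)/k = 189700 s = 52.68 h.

52.7 h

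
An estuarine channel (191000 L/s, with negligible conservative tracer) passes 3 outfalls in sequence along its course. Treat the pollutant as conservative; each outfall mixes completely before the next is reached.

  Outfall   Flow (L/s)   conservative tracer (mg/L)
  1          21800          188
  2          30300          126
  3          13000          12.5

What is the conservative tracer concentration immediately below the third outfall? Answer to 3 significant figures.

Below outfall 1: Q → 212800 L/s, C = (191000·0 + 21800·188.0)/212800 = 19.26 mg/L.
Below outfall 2: Q → 243100 L/s, C = (212800·19.26 + 30300·126.0)/243100 = 32.56 mg/L.
Below outfall 3: Q → 256100 L/s, C = (243100·32.56 + 13000·12.50)/256100 = 31.55 mg/L.

31.5 mg/L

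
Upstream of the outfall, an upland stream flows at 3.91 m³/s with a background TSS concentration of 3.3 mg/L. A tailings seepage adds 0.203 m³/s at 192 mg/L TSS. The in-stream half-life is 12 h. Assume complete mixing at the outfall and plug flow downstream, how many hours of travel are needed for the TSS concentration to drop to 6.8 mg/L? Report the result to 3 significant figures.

Mass balance: C = (3.910·3.300 + 0.2030·192.0) / 4.113 = 51.88/4.113 = 12.61 mg/L.
Half-life 12 h → k = ln 2 / 12 = 0.05776 h⁻¹ = 1.386 d⁻¹.
12.61·exp(−k·t) = 6.8 → t = ln(12.61/6.8)/k = 38510 s = 10.70 h.

10.7 h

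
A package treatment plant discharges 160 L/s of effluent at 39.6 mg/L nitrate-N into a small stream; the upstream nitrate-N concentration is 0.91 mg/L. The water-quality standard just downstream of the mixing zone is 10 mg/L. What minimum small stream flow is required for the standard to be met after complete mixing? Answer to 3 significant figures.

Set C_mix = 10: (Q·0.9100 + 160.0·39.60) / (Q + 160.0) = 10
→ Q = 160.0·(39.60 − 10)/(10 − 0.9100) = 521.0 L/s.

521 L/s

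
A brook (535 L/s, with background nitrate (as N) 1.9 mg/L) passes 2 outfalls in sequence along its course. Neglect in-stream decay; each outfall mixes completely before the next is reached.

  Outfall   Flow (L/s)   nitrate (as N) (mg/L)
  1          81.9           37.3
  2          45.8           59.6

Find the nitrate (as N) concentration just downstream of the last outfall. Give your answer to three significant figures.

Outfall 1: combined Q = 616.9 L/s; C = (535.0·1.900 + 81.90·37.30)/616.9 = 6.600 mg/L.
Outfall 2: combined Q = 662.7 L/s; C = (616.9·6.600 + 45.80·59.60)/662.7 = 10.26 mg/L.

10.3 mg/L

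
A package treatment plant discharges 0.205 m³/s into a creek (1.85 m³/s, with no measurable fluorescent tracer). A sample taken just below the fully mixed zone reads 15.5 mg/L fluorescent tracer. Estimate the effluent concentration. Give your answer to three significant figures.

155 mg/L

Mass balance: 1.850·0 + 0.2050·Cₑ = 2.055·15.50
→ Cₑ = (2.055·15.50 − 1.850·0) / 0.2050 = 155.4 mg/L.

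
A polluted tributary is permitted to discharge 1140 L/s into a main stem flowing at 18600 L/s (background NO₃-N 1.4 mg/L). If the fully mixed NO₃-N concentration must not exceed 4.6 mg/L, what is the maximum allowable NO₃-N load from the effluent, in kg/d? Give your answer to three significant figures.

Mass balance at the limit: 18600·1.400 + 1140·Cₑ = 19740·4.6 → Cₑ = 56.81 mg/L.
1140 L/s = 1.140 m³/s. Load = 1.140 m³/s × 56.81 g/m³ × 86 400 s/d = 5596 kg/d.

5600 kg/d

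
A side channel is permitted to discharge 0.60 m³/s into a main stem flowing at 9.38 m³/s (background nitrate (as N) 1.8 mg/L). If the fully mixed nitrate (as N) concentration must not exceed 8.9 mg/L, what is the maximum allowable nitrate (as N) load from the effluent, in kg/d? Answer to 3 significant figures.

6220 kg/d

Mass balance at the limit: 9.380·1.800 + 0.6000·Cₑ = 9.980·8.9 → Cₑ = 119.9 mg/L.
Load = 0.6000 m³/s × 119.9 g/m³ × 86 400 s/d = 6215 kg/d.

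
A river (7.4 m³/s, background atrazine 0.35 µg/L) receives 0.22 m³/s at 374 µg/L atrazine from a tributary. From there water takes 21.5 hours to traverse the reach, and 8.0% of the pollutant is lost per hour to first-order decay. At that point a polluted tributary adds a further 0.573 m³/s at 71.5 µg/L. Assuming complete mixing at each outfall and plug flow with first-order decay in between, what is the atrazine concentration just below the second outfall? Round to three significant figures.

Mass balance: C = (7.400·0.3500 + 0.2200·374.0) / 7.620 = 84.87/7.620 = 11.14 µg/L; combined flow 7.620 m³/s.
8.0%/h lost → k = −ln(1 − 0.08) = 0.08338 h⁻¹.
After decay, C = 11.14 × e^(−kt) = 11.14 × 0.1665 = 1.855 µg/L.
At the second outfall, C = (7.620·1.855 + 0.5730·71.50) / (7.620 + 0.5730) = 6.725 µg/L.

6.73 µg/L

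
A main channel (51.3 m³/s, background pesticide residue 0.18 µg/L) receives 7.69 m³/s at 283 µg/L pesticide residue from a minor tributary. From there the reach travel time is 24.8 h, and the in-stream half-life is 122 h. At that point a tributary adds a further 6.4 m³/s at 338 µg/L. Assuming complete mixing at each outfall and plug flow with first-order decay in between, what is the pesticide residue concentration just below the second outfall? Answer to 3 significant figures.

Flow-weighted average: C = (51.30·0.1800 + 7.690·283.0) / 58.99 = 2186/58.99 = 37.05 µg/L; combined flow 58.99 m³/s.
Half-life 122 h → k = ln 2 / 122 = 0.005682 h⁻¹ = 0.1364 d⁻¹.
Applying C = C₀e^(−kt): 37.05 × 0.8686 = 32.18 µg/L.
At the second outfall, C = (58.99·32.18 + 6.400·338.0) / (58.99 + 6.400) = 62.11 µg/L.

62.1 µg/L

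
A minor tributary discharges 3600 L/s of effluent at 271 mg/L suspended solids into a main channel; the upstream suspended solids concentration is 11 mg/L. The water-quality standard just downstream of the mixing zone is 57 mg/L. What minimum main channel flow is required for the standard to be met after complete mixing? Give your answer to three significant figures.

Set C_mix = 57: (Q·11.00 + 3600·271.0) / (Q + 3600) = 57
→ Q = 3600·(271.0 − 57)/(57 − 11.00) = 16750 L/s.

16700 L/s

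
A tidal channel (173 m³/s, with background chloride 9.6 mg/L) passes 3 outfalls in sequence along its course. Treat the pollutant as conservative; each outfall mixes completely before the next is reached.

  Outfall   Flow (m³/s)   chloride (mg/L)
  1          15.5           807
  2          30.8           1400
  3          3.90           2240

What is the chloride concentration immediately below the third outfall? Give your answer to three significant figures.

Outfall 1: combined Q = 188.5 m³/s; C = (173.0·9.600 + 15.50·807.0)/188.5 = 75.17 mg/L.
Outfall 2: combined Q = 219.3 m³/s; C = (188.5·75.17 + 30.80·1400)/219.3 = 261.2 mg/L.
Outfall 3: combined Q = 223.2 m³/s; C = (219.3·261.2 + 3.900·2240)/223.2 = 295.8 mg/L.

296 mg/L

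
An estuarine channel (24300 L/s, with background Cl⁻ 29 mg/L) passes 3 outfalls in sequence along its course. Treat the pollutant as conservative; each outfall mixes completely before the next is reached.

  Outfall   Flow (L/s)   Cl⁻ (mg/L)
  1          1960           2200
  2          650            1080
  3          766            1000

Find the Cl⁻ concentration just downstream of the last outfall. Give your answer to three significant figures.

After outfall 1: Q = 24300 + 1960 = 26260 L/s; C = (24300·29.00 + 1960·2200)/26260 = 191.0 mg/L.
After outfall 2: Q = 26260 + 650.0 = 26910 L/s; C = (26260·191.0 + 650.0·1080)/26910 = 212.5 mg/L.
After outfall 3: Q = 26910 + 766.0 = 27680 L/s; C = (26910·212.5 + 766.0·1000)/27680 = 234.3 mg/L.

234 mg/L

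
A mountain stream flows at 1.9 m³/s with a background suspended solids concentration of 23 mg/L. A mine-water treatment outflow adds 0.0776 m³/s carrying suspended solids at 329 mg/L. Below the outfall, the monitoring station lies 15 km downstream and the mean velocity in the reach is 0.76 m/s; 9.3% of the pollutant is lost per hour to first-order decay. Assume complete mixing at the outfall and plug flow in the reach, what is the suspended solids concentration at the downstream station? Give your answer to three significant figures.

20.5 mg/L

After mixing, C = (1.900·23.00 + 0.07760·329.0) / 1.978 = 69.23/1.978 = 35.01 mg/L.
Travel time t = 15·1000 / 0.76 = 19740 s = 5.482 h.
9.3%/h lost → k = −ln(1 − 0.093) = 0.09761 h⁻¹.
Decay over the reach: 35.01·exp(−kt) = 35.01·0.5856 = 20.50 mg/L.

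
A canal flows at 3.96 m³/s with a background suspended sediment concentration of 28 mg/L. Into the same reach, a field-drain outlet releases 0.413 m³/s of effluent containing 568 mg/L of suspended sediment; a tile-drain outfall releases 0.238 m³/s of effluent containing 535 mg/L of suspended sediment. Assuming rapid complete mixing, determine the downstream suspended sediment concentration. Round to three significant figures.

Mixed concentration C = ΣQC/ΣQ = (3.960·28.00 + 0.4130·568.0 + 0.2380·535.0) / 4.611 = 472.8/4.611 = 102.5 mg/L.

103 mg/L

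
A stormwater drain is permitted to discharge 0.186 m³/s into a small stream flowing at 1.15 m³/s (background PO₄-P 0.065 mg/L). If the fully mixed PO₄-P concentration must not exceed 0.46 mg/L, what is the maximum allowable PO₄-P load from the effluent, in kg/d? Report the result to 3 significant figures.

Mass balance at the limit: 1.150·0.06500 + 0.1860·Cₑ = 1.336·0.46 → Cₑ = 2.902 mg/L.
Load = 0.1860 m³/s × 2.902 g/m³ × 86 400 s/d = 46.64 kg/d.

46.6 kg/d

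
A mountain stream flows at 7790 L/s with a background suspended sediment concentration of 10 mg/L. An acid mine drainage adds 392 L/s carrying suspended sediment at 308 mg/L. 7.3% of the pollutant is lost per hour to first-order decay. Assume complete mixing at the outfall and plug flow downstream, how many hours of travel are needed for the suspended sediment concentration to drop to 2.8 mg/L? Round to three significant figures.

Mass balance: C = (7790·10.00 + 392.0·308.0) / 8182 = 198600/8182 = 24.28 mg/L.
7.3%/h lost → k = −ln(1 − 0.073) = 0.07580 h⁻¹.
24.28·exp(−k·t) = 2.8 → t = ln(24.28/2.8)/k = 102600 s = 28.49 h.

28.5 h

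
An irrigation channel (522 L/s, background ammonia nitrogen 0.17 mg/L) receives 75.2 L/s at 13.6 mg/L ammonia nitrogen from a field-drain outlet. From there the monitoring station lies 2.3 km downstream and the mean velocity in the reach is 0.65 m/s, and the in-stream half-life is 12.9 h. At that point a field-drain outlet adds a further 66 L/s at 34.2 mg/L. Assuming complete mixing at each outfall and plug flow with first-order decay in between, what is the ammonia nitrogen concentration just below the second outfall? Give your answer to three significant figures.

4.99 mg/L

Conservation of mass: C = (522.0·0.1700 + 75.20·13.60) / 597.2 = 1111/597.2 = 1.861 mg/L; combined flow 597.2 L/s.
Travel time t = 2.3·1000 / 0.65 = 3538 s = 0.9829 h.
Half-life 12.9 h → k = ln 2 / 12.9 = 0.05373 h⁻¹ = 1.290 d⁻¹.
Applying C = C₀e^(−kt): 1.861 × 0.9486 = 1.765 mg/L.
Second outfall: C = (597.2·1.765 + 66.00·34.20)/663.2 = 4.993 mg/L.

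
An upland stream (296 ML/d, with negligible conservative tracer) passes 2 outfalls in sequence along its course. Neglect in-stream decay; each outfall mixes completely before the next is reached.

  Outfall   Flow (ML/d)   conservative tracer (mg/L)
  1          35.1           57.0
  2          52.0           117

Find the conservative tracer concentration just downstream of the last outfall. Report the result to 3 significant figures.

21.1 mg/L

Outfall 1: combined Q = 331.1 ML/d; C = (296.0·0 + 35.10·57.00)/331.1 = 6.043 mg/L.
Outfall 2: combined Q = 383.1 ML/d; C = (331.1·6.043 + 52.00·117.0)/383.1 = 21.10 mg/L.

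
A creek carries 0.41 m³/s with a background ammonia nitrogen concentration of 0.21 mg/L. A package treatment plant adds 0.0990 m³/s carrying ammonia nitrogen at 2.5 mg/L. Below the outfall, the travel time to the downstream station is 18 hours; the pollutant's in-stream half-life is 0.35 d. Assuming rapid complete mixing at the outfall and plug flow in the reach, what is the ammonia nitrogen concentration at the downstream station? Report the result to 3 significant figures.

Mass balance: C = (0.4100·0.2100 + 0.09900·2.500) / 0.5090 = 0.3336/0.5090 = 0.6554 mg/L.
Half-life 0.35 d → k = ln 2 / 0.35 = 1.980 d⁻¹.
After decay, C = 0.6554 × e^(−kt) = 0.6554 × 0.2264 = 0.1484 mg/L.

0.148 mg/L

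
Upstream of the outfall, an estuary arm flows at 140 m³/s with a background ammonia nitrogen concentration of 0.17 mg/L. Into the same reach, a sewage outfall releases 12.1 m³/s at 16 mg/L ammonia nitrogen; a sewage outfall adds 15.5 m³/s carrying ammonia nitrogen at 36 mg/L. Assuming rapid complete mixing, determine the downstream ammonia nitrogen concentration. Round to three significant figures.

After mixing, C = (140.0·0.1700 + 12.10·16.00 + 15.50·36.00) / 167.6 = 775.4/167.6 = 4.626 mg/L.

4.63 mg/L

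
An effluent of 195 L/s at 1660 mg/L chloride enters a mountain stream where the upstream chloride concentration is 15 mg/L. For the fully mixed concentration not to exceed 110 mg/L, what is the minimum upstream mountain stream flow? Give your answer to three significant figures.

Set C_mix = 110: (Q·15.00 + 195.0·1660) / (Q + 195.0) = 110
→ Q = 195.0·(1660 − 110)/(110 − 15.00) = 3182 L/s.

3180 L/s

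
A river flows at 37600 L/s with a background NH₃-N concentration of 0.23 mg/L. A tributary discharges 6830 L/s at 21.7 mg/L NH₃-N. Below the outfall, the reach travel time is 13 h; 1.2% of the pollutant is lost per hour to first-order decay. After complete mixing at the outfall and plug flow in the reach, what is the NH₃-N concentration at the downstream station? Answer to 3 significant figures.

Flow-weighted average: C = (37600·0.2300 + 6830·21.70) / 44430 = 156900/44430 = 3.530 mg/L.
1.2%/h lost → k = −ln(1 − 0.012) = 0.01207 h⁻¹.
Decay over the reach: 3.530·exp(−kt) = 3.530·0.8548 = 3.018 mg/L.

3.02 mg/L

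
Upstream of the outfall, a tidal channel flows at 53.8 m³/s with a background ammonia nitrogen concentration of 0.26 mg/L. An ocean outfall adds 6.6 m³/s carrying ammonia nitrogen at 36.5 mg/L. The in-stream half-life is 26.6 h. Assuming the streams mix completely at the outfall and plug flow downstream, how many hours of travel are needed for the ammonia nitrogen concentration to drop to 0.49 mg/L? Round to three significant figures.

82.6 h

After mixing, C = (53.80·0.2600 + 6.600·36.50) / 60.40 = 254.9/60.40 = 4.220 mg/L.
Half-life 26.6 h → k = ln 2 / 26.6 = 0.02606 h⁻¹ = 0.6254 d⁻¹.
4.220·exp(−k·t) = 0.49 → t = ln(4.220/0.49)/k = 297500 s = 82.63 h.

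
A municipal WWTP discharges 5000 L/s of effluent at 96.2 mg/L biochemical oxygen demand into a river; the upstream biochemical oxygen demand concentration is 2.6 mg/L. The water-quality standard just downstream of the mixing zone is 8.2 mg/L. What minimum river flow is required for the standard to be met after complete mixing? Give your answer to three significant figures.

Set C_mix = 8.2: (Q·2.600 + 5000·96.20) / (Q + 5000) = 8.2
→ Q = 5000·(96.20 − 8.2)/(8.2 − 2.600) = 78570 L/s.

78600 L/s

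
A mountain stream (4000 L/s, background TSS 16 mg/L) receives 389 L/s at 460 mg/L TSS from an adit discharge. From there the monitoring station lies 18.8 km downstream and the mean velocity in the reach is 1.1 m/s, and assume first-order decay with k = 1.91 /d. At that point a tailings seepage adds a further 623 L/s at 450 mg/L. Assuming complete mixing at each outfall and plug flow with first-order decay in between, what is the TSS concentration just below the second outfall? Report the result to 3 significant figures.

89.2 mg/L

Conservation of mass: C = (4000·16.00 + 389.0·460.0) / 4389 = 242900/4389 = 55.35 mg/L; combined flow 4389 L/s.
Travel time t = 18.8·1000 / 1.1 = 17090 s = 4.747 h.
Decay over the reach: 55.35·exp(−kt) = 55.35·0.6854 = 37.94 mg/L.
Second outfall: C = (4389·37.94 + 623.0·450.0)/5012 = 89.16 mg/L.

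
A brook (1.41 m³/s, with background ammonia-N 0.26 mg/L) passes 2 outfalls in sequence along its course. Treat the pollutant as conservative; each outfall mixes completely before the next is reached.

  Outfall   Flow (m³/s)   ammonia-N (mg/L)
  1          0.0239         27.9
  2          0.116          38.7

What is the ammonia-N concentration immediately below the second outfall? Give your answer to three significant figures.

3.56 mg/L

Outfall 1: combined Q = 1.434 m³/s; C = (1.410·0.2600 + 0.02390·27.90)/1.434 = 0.7207 mg/L.
Outfall 2: combined Q = 1.550 m³/s; C = (1.434·0.7207 + 0.1160·38.70)/1.550 = 3.563 mg/L.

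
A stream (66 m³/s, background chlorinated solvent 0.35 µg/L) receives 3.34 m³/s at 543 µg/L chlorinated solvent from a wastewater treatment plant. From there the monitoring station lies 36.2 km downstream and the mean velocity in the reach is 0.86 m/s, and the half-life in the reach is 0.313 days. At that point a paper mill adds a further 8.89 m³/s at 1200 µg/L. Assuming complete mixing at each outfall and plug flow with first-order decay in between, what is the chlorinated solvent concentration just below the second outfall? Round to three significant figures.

144 µg/L

Conservation of mass: C = (66.00·0.3500 + 3.340·543.0) / 69.34 = 1837/69.34 = 26.49 µg/L; combined flow 69.34 m³/s.
Travel time t = 36.2·1000 / 0.86 = 42090 s = 11.69 h.
Half-life 0.313 d → k = ln 2 / 0.313 = 2.215 d⁻¹.
First-order decay: C = 26.49·exp(−k·t) = 26.49·0.3400 = 9.005 µg/L.
At the second outfall, C = (69.34·9.005 + 8.890·1200) / (69.34 + 8.890) = 144.3 µg/L.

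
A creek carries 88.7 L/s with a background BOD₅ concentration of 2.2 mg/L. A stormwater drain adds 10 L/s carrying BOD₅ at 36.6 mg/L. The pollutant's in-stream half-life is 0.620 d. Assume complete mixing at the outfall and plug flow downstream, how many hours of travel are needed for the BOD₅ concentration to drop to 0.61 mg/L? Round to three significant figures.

Mixed concentration C = ΣQC/ΣQ = (88.70·2.200 + 10.00·36.60) / 98.70 = 561.1/98.70 = 5.685 mg/L.
Half-life 0.620 d → k = ln 2 / 0.620 = 1.118 d⁻¹.
5.685·exp(−k·t) = 0.61 → t = ln(5.685/0.61)/k = 172500 s = 47.92 h.

47.9 h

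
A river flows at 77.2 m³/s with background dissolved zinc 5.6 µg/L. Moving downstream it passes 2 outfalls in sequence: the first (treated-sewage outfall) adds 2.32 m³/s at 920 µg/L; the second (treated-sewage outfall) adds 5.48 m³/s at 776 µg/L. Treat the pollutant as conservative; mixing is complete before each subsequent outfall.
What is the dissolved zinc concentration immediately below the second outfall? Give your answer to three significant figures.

80.2 µg/L

Below outfall 1: Q → 79.52 m³/s, C = (77.20·5.600 + 2.320·920.0)/79.52 = 32.28 µg/L.
Below outfall 2: Q → 85.00 m³/s, C = (79.52·32.28 + 5.480·776.0)/85.00 = 80.23 µg/L.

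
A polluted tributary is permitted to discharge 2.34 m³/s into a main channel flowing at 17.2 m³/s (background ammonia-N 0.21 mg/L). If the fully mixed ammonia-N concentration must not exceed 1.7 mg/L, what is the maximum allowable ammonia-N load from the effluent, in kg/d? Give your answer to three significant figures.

Mass balance at the limit: 17.20·0.2100 + 2.340·Cₑ = 19.54·1.7 → Cₑ = 12.65 mg/L.
Load = 2.340 m³/s × 12.65 g/m³ × 86 400 s/d = 2558 kg/d.

2560 kg/d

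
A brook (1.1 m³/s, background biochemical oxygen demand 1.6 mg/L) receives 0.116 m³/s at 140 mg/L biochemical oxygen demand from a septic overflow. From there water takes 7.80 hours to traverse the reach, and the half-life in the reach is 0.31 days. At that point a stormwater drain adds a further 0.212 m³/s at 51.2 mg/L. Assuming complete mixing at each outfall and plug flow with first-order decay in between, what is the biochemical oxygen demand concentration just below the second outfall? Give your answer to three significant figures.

Conservation of mass: C = (1.100·1.600 + 0.1160·140.0) / 1.216 = 18.00/1.216 = 14.80 mg/L; combined flow 1.216 m³/s.
Half-life 0.31 d → k = ln 2 / 0.31 = 2.236 d⁻¹.
Decay over the reach: 14.80·exp(−kt) = 14.80·0.4835 = 7.157 mg/L.
Second outfall: C = (1.216·7.157 + 0.2120·51.20)/1.428 = 13.70 mg/L.

13.7 mg/L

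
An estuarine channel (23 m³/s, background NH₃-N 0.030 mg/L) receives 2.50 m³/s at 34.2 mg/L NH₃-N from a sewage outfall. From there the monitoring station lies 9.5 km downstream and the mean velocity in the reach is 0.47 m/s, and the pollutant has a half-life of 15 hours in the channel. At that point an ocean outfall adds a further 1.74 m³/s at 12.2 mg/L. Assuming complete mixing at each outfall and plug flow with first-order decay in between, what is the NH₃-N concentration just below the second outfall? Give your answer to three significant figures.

3.22 mg/L

Flow-weighted average: C = (23.00·0.03000 + 2.500·34.20) / 25.50 = 86.19/25.50 = 3.380 mg/L; combined flow 25.50 m³/s.
Travel time t = 9.5·1000 / 0.47 = 20210 s = 5.615 h.
Half-life 15 h → k = ln 2 / 15 = 0.04621 h⁻¹ = 1.109 d⁻¹.
Applying C = C₀e^(−kt): 3.380 × 0.7715 = 2.608 mg/L.
At the second outfall, C = (25.50·2.608 + 1.740·12.20) / (25.50 + 1.740) = 3.220 mg/L.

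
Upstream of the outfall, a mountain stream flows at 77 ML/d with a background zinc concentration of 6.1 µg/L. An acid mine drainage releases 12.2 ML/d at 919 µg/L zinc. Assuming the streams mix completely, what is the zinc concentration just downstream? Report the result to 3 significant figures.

131 µg/L

Mixed concentration C = ΣQC/ΣQ = (77.00·6.100 + 12.20·919.0) / 89.20 = 11680/89.20 = 131.0 µg/L.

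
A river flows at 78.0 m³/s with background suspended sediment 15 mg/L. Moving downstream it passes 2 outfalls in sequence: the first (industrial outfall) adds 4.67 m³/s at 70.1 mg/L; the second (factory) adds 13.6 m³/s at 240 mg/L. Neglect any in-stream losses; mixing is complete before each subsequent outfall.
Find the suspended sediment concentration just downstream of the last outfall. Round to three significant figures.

49.5 mg/L

After outfall 1: Q = 78.00 + 4.670 = 82.67 m³/s; C = (78.00·15.00 + 4.670·70.10)/82.67 = 18.11 mg/L.
After outfall 2: Q = 82.67 + 13.60 = 96.27 m³/s; C = (82.67·18.11 + 13.60·240.0)/96.27 = 49.46 mg/L.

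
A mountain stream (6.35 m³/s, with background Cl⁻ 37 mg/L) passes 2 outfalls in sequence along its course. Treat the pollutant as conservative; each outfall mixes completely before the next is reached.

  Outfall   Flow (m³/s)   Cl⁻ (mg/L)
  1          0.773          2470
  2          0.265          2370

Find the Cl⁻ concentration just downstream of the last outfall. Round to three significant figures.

After outfall 1: Q = 6.350 + 0.7730 = 7.123 m³/s; C = (6.350·37.00 + 0.7730·2470)/7.123 = 301.0 mg/L.
After outfall 2: Q = 7.123 + 0.2650 = 7.388 m³/s; C = (7.123·301.0 + 0.2650·2370)/7.388 = 375.2 mg/L.

375 mg/L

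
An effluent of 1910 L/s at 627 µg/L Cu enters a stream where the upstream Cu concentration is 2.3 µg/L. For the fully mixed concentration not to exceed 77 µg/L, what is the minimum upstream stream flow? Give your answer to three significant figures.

14100 L/s

Set C_mix = 77: (Q·2.300 + 1910·627.0) / (Q + 1910) = 77
→ Q = 1910·(627.0 − 77)/(77 − 2.300) = 14060 L/s.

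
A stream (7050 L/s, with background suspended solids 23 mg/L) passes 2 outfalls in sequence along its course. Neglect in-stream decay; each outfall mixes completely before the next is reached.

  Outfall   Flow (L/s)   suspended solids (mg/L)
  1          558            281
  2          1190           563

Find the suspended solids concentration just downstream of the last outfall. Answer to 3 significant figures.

112 mg/L

After outfall 1: Q = 7050 + 558.0 = 7608 L/s; C = (7050·23.00 + 558.0·281.0)/7608 = 41.92 mg/L.
After outfall 2: Q = 7608 + 1190 = 8798 L/s; C = (7608·41.92 + 1190·563.0)/8798 = 112.4 mg/L.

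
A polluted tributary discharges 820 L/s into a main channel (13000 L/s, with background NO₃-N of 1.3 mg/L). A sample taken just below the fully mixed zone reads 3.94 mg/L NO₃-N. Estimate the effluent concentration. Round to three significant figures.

45.8 mg/L

Mass balance: 13000·1.300 + 820.0·Cₑ = 13820·3.940
→ Cₑ = (13820·3.940 − 13000·1.300) / 820.0 = 45.79 mg/L.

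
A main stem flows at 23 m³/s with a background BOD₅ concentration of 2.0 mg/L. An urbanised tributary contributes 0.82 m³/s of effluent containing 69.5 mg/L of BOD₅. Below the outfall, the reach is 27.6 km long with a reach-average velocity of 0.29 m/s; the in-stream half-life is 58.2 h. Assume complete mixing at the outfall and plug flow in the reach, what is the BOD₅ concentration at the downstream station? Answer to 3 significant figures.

Mixed concentration C = ΣQC/ΣQ = (23.00·2.000 + 0.8200·69.50) / 23.82 = 103.0/23.82 = 4.324 mg/L.
Travel time t = 27.6·1000 / 0.29 = 95170 s = 26.44 h.
Half-life 58.2 h → k = ln 2 / 58.2 = 0.01191 h⁻¹ = 0.2858 d⁻¹.
After decay, C = 4.324 × e^(−kt) = 4.324 × 0.7299 = 3.156 mg/L.

3.16 mg/L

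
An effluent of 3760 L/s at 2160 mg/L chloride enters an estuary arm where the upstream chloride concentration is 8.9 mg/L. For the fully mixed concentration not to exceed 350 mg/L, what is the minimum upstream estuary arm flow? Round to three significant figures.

Set C_mix = 350: (Q·8.900 + 3760·2160) / (Q + 3760) = 350
→ Q = 3760·(2160 − 350)/(350 − 8.900) = 19950 L/s.

20000 L/s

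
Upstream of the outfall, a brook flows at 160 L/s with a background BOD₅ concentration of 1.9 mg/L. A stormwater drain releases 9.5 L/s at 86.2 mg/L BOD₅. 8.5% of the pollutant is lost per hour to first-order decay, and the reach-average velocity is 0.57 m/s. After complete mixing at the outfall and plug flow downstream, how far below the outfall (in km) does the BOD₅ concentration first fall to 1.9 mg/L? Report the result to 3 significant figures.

After mixing, C = (160.0·1.900 + 9.500·86.20) / 169.5 = 1123/169.5 = 6.625 mg/L.
8.5%/h lost → k = −ln(1 − 0.085) = 0.08883 h⁻¹.
Set 6.625·exp(−k·t) = 1.9 → t = ln(6.625/1.9)/k = 50620 s = 14.06 h.
Distance = v·t = 0.57·50620 = 28850 m = 28.85 km.

28.9 km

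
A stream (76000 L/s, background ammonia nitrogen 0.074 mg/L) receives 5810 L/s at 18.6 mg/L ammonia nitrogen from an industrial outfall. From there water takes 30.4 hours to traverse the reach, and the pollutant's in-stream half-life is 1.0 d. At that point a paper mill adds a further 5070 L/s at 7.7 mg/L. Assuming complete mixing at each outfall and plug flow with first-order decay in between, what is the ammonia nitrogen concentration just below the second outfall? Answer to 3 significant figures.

0.993 mg/L

Conservation of mass: C = (76000·0.07400 + 5810·18.60) / 81810 = 113700/81810 = 1.390 mg/L; combined flow 81810 L/s.
Half-life 1.0 d → k = ln 2 / 1.0 = 0.6931 d⁻¹.
Applying C = C₀e^(−kt): 1.390 × 0.4156 = 0.5776 mg/L.
Second outfall: C = (81810·0.5776 + 5070·7.700)/86880 = 0.9932 mg/L.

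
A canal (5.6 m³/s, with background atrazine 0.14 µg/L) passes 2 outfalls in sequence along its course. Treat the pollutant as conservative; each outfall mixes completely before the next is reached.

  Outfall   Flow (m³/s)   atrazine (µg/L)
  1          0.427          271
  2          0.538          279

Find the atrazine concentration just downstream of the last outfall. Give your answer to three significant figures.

40.6 µg/L

Outfall 1: combined Q = 6.027 m³/s; C = (5.600·0.1400 + 0.4270·271.0)/6.027 = 19.33 µg/L.
Outfall 2: combined Q = 6.565 m³/s; C = (6.027·19.33 + 0.5380·279.0)/6.565 = 40.61 µg/L.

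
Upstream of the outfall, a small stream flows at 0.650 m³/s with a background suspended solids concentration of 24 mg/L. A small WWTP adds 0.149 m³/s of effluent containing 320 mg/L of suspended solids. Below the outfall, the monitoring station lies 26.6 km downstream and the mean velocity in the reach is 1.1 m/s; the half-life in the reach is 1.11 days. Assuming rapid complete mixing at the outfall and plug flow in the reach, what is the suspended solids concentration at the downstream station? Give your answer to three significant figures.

Mass balance: C = (0.6500·24.00 + 0.1490·320.0) / 0.7990 = 63.28/0.7990 = 79.20 mg/L.
Travel time t = 26.6·1000 / 1.1 = 24180 s = 6.717 h.
Half-life 1.11 d → k = ln 2 / 1.11 = 0.6245 d⁻¹.
Decay over the reach: 79.20·exp(−kt) = 79.20·0.8396 = 66.50 mg/L.

66.5 mg/L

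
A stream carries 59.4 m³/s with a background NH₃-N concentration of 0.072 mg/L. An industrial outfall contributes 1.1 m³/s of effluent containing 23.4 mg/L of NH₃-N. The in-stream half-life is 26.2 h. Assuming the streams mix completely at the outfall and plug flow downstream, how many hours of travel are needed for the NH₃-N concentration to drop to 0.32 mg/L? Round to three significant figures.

16.6 h

After mixing, C = (59.40·0.07200 + 1.100·23.40) / 60.50 = 30.02/60.50 = 0.4961 mg/L.
Half-life 26.2 h → k = ln 2 / 26.2 = 0.02646 h⁻¹ = 0.6349 d⁻¹.
0.4961·exp(−k·t) = 0.32 → t = ln(0.4961/0.32)/k = 59680 s = 16.58 h.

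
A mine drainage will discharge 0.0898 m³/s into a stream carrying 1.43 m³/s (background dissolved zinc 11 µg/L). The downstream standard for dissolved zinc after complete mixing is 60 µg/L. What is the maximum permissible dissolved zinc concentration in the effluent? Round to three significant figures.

840 µg/L

At the limit, (Qr·Cr + Qe·Cₑ)/(Qr + Qe) = 60:
Cₑ = (1.520·60 − 1.430·11.00) / 0.08980 = 840.3 µg/L.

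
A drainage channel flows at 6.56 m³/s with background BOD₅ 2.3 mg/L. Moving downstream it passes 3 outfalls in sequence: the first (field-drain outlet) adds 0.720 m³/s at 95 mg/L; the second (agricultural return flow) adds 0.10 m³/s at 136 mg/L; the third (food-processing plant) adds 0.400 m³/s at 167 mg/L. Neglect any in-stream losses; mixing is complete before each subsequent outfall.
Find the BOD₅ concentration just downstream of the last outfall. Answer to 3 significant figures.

21.1 mg/L

Below outfall 1: Q → 7.280 m³/s, C = (6.560·2.300 + 0.7200·95.00)/7.280 = 11.47 mg/L.
Below outfall 2: Q → 7.380 m³/s, C = (7.280·11.47 + 0.1000·136.0)/7.380 = 13.16 mg/L.
Below outfall 3: Q → 7.780 m³/s, C = (7.380·13.16 + 0.4000·167.0)/7.780 = 21.07 mg/L.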